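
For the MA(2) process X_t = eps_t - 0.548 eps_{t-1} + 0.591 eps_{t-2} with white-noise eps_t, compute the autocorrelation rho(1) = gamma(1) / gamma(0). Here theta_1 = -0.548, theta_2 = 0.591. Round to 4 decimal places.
\rho(1) = -0.5285

For an MA(q) process with theta_0 = 1, the autocovariance is
  gamma(k) = sigma^2 * sum_{i=0..q-k} theta_i * theta_{i+k},
and rho(k) = gamma(k) / gamma(0). Sigma^2 cancels.
  numerator   = (1)*(-0.548) + (-0.548)*(0.591) = -0.871868.
  denominator = (1)^2 + (-0.548)^2 + (0.591)^2 = 1.649585.
  rho(1) = -0.871868 / 1.649585 = -0.5285.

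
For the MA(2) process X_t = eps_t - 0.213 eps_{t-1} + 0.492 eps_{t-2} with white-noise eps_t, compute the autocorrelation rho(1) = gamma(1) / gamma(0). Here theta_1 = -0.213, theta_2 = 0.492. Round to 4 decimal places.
\rho(1) = -0.2468

For an MA(q) process with theta_0 = 1, the autocovariance is
  gamma(k) = sigma^2 * sum_{i=0..q-k} theta_i * theta_{i+k},
and rho(k) = gamma(k) / gamma(0). Sigma^2 cancels.
  numerator   = (1)*(-0.213) + (-0.213)*(0.492) = -0.317796.
  denominator = (1)^2 + (-0.213)^2 + (0.492)^2 = 1.287433.
  rho(1) = -0.317796 / 1.287433 = -0.2468.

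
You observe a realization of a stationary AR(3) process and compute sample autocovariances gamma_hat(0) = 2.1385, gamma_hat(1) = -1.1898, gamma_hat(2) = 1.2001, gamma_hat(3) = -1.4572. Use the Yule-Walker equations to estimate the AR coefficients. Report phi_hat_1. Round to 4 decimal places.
\hat\phi_{1} = -0.1830

The Yule-Walker equations for an AR(p) process read, in matrix form,
  Gamma_p phi = r_p,   with   (Gamma_p)_{ij} = gamma(|i - j|),
                       (r_p)_i = gamma(i),   i,j = 1..p.
Substitute the sample gammas (Toeplitz matrix and right-hand side of size 3):
  Gamma_p = [[2.1385, -1.1898, 1.2001], [-1.1898, 2.1385, -1.1898], [1.2001, -1.1898, 2.1385]]
  r_p     = [-1.1898, 1.2001, -1.4572]
Written out (R1..R3):
  (R1) 2.1385 phi_1 - 1.1898 phi_2 + 1.2001 phi_3 = -1.1898
  (R2) -1.1898 phi_1 + 2.1385 phi_2 - 1.1898 phi_3 = 1.2001
  (R3) 1.2001 phi_1 - 1.1898 phi_2 + 2.1385 phi_3 = -1.4572
Gaussian elimination:
  R2 <- R2 - (-1.1898/2.1385) R1 = R2 - (-0.556371) R1:  1.476529 phi_2 - 0.522099 phi_3 = 0.538129
  R3 <- R3 - (1.2001/2.1385) R1 = R3 - (0.561188) R1:  -0.522099 phi_2 + 1.465019 phi_3 = -0.789499
  R3 <- R3 - (-0.522099/1.476529) R2 = R3 - (-0.353599) R2:  1.280405 phi_3 = -0.599217
Back-substitution:
  phi_hat_3 = -0.599217 / 1.280405 = -0.46799
  phi_hat_2 = (0.538129 - (-0.522099)(-0.46799)) / 1.476529 = 0.198975
  phi_hat_1 = (-1.1898 - (-1.1898)(0.198975) - (1.2001)(-0.46799)) / 2.1385 = -0.183037
So phi_hat = [-0.1830, 0.1990, -0.4680].
Therefore phi_hat_1 = -0.1830.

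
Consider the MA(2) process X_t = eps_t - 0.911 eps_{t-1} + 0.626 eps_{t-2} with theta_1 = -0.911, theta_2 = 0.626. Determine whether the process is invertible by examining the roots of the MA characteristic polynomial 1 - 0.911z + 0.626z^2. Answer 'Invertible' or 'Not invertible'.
\text{Invertible}

The MA(q) characteristic polynomial is P(z) = 1 - 0.911z + 0.626z^2.
Invertibility requires all roots to lie outside the unit circle, i.e. |z| > 1 for every root.
Set 1 + (-0.911) z + (0.626) z^2 = 0, i.e. a z^2 + b z + c = 0 with a = 0.626, b = -0.911, c = 1.
Discriminant D = b^2 - 4ac = (-0.911)^2 - 4*(0.626)*1 = 0.829921 - (2.504) = -1.674079.
D < 0, so the roots are the complex-conjugate pair z = (-b +/- i sqrt(-D)) / (2a) = 0.7276 +/- 1.0334i.
For a conjugate pair |z|^2 = z * conj(z) = (product of roots) = c/a = 1/(0.626) = 1.597444, so |z| = sqrt(1.597444) = 1.2639 for both roots.
Moduli of all roots: 1.2639, 1.2639.
All moduli strictly greater than 1? Yes.
Verdict: Invertible.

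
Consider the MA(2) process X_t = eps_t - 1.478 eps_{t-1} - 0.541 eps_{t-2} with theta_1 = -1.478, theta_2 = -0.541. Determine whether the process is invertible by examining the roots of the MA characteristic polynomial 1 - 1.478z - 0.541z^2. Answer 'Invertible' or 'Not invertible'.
\text{Not invertible}

The MA(q) characteristic polynomial is P(z) = 1 - 1.478z - 0.541z^2.
Invertibility requires all roots to lie outside the unit circle, i.e. |z| > 1 for every root.
Set 1 + (-1.478) z + (-0.541) z^2 = 0, i.e. a z^2 + b z + c = 0 with a = -0.541, b = -1.478, c = 1.
Discriminant D = b^2 - 4ac = (-1.478)^2 - 4*(-0.541)*1 = 2.184484 - (-2.164) = 4.348484.
D >= 0, so the roots are real: z = (-b +/- sqrt(D)) / (2a) = (1.478 +/- 2.085302) / (-1.082).
  z_1 = (1.478 + 2.085302) / (-1.082) = -3.2933,   |z_1| = 3.2933.
  z_2 = (1.478 - 2.085302) / (-1.082) = 0.5613,   |z_2| = 0.5613.
Moduli of all roots: 3.2933, 0.5613.
All moduli strictly greater than 1? No.
Verdict: Not invertible.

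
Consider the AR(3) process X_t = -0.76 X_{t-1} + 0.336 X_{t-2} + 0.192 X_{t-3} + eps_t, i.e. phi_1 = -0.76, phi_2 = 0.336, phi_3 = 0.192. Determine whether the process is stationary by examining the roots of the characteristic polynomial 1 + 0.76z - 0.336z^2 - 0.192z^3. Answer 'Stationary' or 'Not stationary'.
\text{Stationary}

The AR(p) characteristic polynomial is P(z) = 1 + 0.76z - 0.336z^2 - 0.192z^3.
Stationarity requires all roots to lie outside the unit circle, i.e. |z| > 1 for every root.
Degree 3: look for a simple real root z0 first, then factor out (1 - z/z0) and solve the remaining quadratic.
Testing z0 = -2.5: P(-2.5) = 1 + (0.76)(-2.5) + (-0.336)(-2.5)^2 + (-0.192)(-2.5)^3
  = 1 + (-1.9) + (-2.1) + (3) = 0.  So z_0 = -2.5 is a root, |z_0| = 2.5.
Divide out the factor (1 + 0.4 z) = (1 - z/z0) (since 1/z0 = -0.4):
  P(z) = (1 + 0.4 z)(1 + (0.36) z + (-0.48) z^2)
  [check: z-coef 0.36 - (-0.4) = 0.76; z^2-coef -0.48 - (-0.4)(0.36) = -0.336; z^3-coef -(-0.4)(-0.48) = -0.192.]
Remaining roots from the quadratic factor 1 + (0.36) z + (-0.48) z^2:
  Set 1 + (0.36) z + (-0.48) z^2 = 0, i.e. a z^2 + b z + c = 0 with a = -0.48, b = 0.36, c = 1.
  Discriminant D = b^2 - 4ac = (0.36)^2 - 4*(-0.48)*1 = 0.1296 - (-1.92) = 2.0496.
  D >= 0, so the roots are real: z = (-b +/- sqrt(D)) / (2a) = (-0.36 +/- 1.431642) / (-0.96).
    z_1 = (-0.36 + 1.431642) / (-0.96) = -1.1163,   |z_1| = 1.1163.
    z_2 = (-0.36 - 1.431642) / (-0.96) = 1.8663,   |z_2| = 1.8663.
Moduli of all roots: 2.5000, 1.1163, 1.8663.
All moduli strictly greater than 1? Yes.
Verdict: Stationary.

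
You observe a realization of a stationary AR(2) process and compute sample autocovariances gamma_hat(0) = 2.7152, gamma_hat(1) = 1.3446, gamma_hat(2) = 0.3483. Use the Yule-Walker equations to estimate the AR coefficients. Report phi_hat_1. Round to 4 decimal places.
\hat\phi_{1} = 0.5719

The Yule-Walker equations for an AR(p) process read, in matrix form,
  Gamma_p phi = r_p,   with   (Gamma_p)_{ij} = gamma(|i - j|),
                       (r_p)_i = gamma(i),   i,j = 1..p.
Substitute the sample gammas (Toeplitz matrix and right-hand side of size 2):
  Gamma_p = [[2.7152, 1.3446], [1.3446, 2.7152]]
  r_p     = [1.3446, 0.3483]
Written out:
  2.7152 phi_1 + 1.3446 phi_2 = 1.3446
  1.3446 phi_1 + 2.7152 phi_2 = 0.3483
Solve by Cramer's rule:
  det = gamma(0)^2 - gamma(1)^2 = (2.7152)^2 - (1.3446)^2 = 7.37231104 - 1.80794916 = 5.56436188
  phi_hat_1 = [gamma(1) gamma(0) - gamma(1) gamma(2)] / det = [(1.3446)(2.7152) - (1.3446)(0.3483)] / 5.56436188 = 3.18253374 / 5.56436188 = 0.5719
  phi_hat_2 = [gamma(0) gamma(2) - gamma(1)^2] / det = [(2.7152)(0.3483) - (1.3446)^2] / 5.56436188 = -0.862245 / 5.56436188 = -0.155
So phi_hat = [0.5719, -0.1550].
Therefore phi_hat_1 = 0.5719.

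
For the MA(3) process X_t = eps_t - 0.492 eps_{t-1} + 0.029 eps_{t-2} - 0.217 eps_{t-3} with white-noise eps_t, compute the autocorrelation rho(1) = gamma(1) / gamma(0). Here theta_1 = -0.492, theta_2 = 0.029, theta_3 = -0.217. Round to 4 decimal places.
\rho(1) = -0.3973

For an MA(q) process with theta_0 = 1, the autocovariance is
  gamma(k) = sigma^2 * sum_{i=0..q-k} theta_i * theta_{i+k},
and rho(k) = gamma(k) / gamma(0). Sigma^2 cancels.
  numerator   = (1)*(-0.492) + (-0.492)*(0.029) + (0.029)*(-0.217) = -0.512561.
  denominator = (1)^2 + (-0.492)^2 + (0.029)^2 + (-0.217)^2 = 1.289994.
  rho(1) = -0.512561 / 1.289994 = -0.3973.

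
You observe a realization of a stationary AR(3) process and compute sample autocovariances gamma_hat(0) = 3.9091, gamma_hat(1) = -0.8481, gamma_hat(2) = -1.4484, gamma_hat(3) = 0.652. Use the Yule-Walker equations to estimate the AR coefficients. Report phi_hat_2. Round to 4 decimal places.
\hat\phi_{2} = -0.4560

The Yule-Walker equations for an AR(p) process read, in matrix form,
  Gamma_p phi = r_p,   with   (Gamma_p)_{ij} = gamma(|i - j|),
                       (r_p)_i = gamma(i),   i,j = 1..p.
Substitute the sample gammas (Toeplitz matrix and right-hand side of size 3):
  Gamma_p = [[3.9091, -0.8481, -1.4484], [-0.8481, 3.9091, -0.8481], [-1.4484, -0.8481, 3.9091]]
  r_p     = [-0.8481, -1.4484, 0.652]
Written out (R1..R3):
  (R1) 3.9091 phi_1 - 0.8481 phi_2 - 1.4484 phi_3 = -0.8481
  (R2) -0.8481 phi_1 + 3.9091 phi_2 - 0.8481 phi_3 = -1.4484
  (R3) -1.4484 phi_1 - 0.8481 phi_2 + 3.9091 phi_3 = 0.652
Gaussian elimination:
  R2 <- R2 - (-0.8481/3.9091) R1 = R2 - (-0.216955) R1:  3.7251 phi_2 - 1.162338 phi_3 = -1.6324
  R3 <- R3 - (-1.4484/3.9091) R1 = R3 - (-0.37052) R1:  -1.162338 phi_2 + 3.372439 phi_3 = 0.337762
  R3 <- R3 - (-1.162338/3.7251) R2 = R3 - (-0.312029) R2:  3.009756 phi_3 = -0.171594
Back-substitution:
  phi_hat_3 = -0.171594 / 3.009756 = -0.057012
  phi_hat_2 = (-1.6324 - (-1.162338)(-0.057012)) / 3.7251 = -0.456006
  phi_hat_1 = (-0.8481 - (-0.8481)(-0.456006) - (-1.4484)(-0.057012)) / 3.9091 = -0.337012
So phi_hat = [-0.3370, -0.4560, -0.0570].
Therefore phi_hat_2 = -0.4560.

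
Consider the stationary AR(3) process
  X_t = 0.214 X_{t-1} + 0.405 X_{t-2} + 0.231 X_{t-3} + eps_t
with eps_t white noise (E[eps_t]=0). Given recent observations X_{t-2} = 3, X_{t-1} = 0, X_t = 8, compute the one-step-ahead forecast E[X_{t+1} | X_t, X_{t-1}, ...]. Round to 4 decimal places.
E[X_{t+1} \mid \mathcal F_t] = 2.4050

For an AR(p) model X_t = c + sum_i phi_i X_{t-i} + eps_t, the
one-step-ahead conditional mean is
  E[X_{t+1} | X_t, ...] = c + sum_i phi_i X_{t+1-i}.
Substitute known values:
  E[X_{t+1} | ...] = (0.214) * (8) + (0.405) * (0) + (0.231) * (3)
                   = 2.4050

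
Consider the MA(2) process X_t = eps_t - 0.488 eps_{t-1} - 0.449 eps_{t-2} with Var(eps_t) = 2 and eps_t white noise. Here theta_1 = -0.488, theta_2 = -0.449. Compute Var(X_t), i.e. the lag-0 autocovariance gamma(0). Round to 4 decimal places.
\gamma(0) = 2.8795

For an MA(q) process X_t = eps_t + sum_i theta_i eps_{t-i} with
Var(eps_t) = sigma^2, the variance is
  gamma(0) = sigma^2 * (1 + sum_i theta_i^2).
  sum_i theta_i^2 = (-0.488)^2 + (-0.449)^2 = 0.238144 + 0.201601 = 0.439745.
  gamma(0) = 2 * (1 + 0.439745) = 2 * 1.439745 = 2.87949, which rounds to 2.8795.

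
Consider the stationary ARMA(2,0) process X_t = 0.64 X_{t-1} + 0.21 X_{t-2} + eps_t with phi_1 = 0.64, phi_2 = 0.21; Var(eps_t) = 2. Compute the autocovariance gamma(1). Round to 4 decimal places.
\gamma(1) = 4.9317

Multiply the model equation by X_{t-k} and take expectations. With theta_0 = psi_0 = 1 and psi_j the MA(infinity) weights, this gives
  gamma(k) - sum_i phi_i gamma(k-i) = c_k,
  c_k = sigma^2 * sum_{j=k..q} theta_j psi_{j-k}   (c_k = 0 for k > q),
using gamma(-m) = gamma(m).
Pure AR (q = 0): c_0 = sigma^2 = 2, c_k = 0 for k >= 1.
Equations for k = 0, 1, 2 (AR order 2, c_2 = 0):
  (E0) gamma(0) = phi_1 gamma(1) + phi_2 gamma(2) + c_0
  (E1) gamma(1) = phi_1 gamma(0) + phi_2 gamma(1) + c_1
  (E2) gamma(2) = phi_1 gamma(1) + phi_2 gamma(0)
From (E1): gamma(1) = A gamma(0) + B with
  A = phi_1 / (1 - phi_2) = 0.64 / 0.79 = 0.810127,   B = c_1 / (1 - phi_2) = 0 / 0.79 = 0.
Insert (E2) into (E0): gamma(0) (1 - phi_2^2) = phi_1 (1 + phi_2) gamma(1) + c_0.
  phi_1 (1 + phi_2) = (0.64)(1.21) = 0.7744,   1 - phi_2^2 = 0.9559.
Replace gamma(1) by A gamma(0) + B and collect gamma(0):
  gamma(0) [0.9559 - (0.7744)(0.810127)] = c_0 = 2
  gamma(0) * 0.328538 = 2
  gamma(0) = 2 / 0.328538 = 6.087576.
  gamma(1) = A gamma(0) = (0.810127)(6.087576) = 4.931707.
Therefore gamma(1) = 4.9317 (to 4 decimal places).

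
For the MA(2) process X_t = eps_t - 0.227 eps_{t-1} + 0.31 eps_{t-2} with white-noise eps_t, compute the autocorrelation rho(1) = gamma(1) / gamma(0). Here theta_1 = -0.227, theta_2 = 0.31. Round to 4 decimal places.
\rho(1) = -0.2591

For an MA(q) process with theta_0 = 1, the autocovariance is
  gamma(k) = sigma^2 * sum_{i=0..q-k} theta_i * theta_{i+k},
and rho(k) = gamma(k) / gamma(0). Sigma^2 cancels.
  numerator   = (1)*(-0.227) + (-0.227)*(0.31) = -0.29737.
  denominator = (1)^2 + (-0.227)^2 + (0.31)^2 = 1.147629.
  rho(1) = -0.29737 / 1.147629 = -0.2591.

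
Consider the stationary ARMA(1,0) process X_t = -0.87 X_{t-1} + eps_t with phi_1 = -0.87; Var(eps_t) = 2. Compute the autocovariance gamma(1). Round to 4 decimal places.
\gamma(1) = -7.1575

Multiply the model equation by X_{t-k} and take expectations. With theta_0 = psi_0 = 1 and psi_j the MA(infinity) weights, this gives
  gamma(k) - sum_i phi_i gamma(k-i) = c_k,
  c_k = sigma^2 * sum_{j=k..q} theta_j psi_{j-k}   (c_k = 0 for k > q),
using gamma(-m) = gamma(m).
Pure AR (q = 0): c_0 = sigma^2 = 2, c_k = 0 for k >= 1.
Equations for k = 0 and k = 1 (AR order 1):
  gamma(0) = phi_1 gamma(1) + c_0
  gamma(1) = phi_1 gamma(0) + c_1
Substituting the second into the first: gamma(0) (1 - phi_1^2) = c_0 + phi_1 c_1, so
  gamma(0) = c_0 / (1 - phi_1^2) = 2 / (1 - (-0.87)^2) = 2 / 0.2431 = 8.227067.
  gamma(1) = phi_1 gamma(0) = (-0.87)(8.227067) = -7.157548.
Therefore gamma(1) = -7.1575 (to 4 decimal places).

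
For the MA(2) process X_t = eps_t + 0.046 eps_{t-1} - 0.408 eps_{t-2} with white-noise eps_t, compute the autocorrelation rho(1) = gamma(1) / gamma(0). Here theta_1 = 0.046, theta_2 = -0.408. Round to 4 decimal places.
\rho(1) = 0.0233

For an MA(q) process with theta_0 = 1, the autocovariance is
  gamma(k) = sigma^2 * sum_{i=0..q-k} theta_i * theta_{i+k},
and rho(k) = gamma(k) / gamma(0). Sigma^2 cancels.
  numerator   = (1)*(0.046) + (0.046)*(-0.408) = 0.027232.
  denominator = (1)^2 + (0.046)^2 + (-0.408)^2 = 1.16858.
  rho(1) = 0.027232 / 1.16858 = 0.0233.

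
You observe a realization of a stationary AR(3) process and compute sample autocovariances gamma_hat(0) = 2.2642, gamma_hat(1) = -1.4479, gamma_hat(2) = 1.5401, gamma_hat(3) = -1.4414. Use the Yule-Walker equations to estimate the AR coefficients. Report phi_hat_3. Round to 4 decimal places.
\hat\phi_{3} = -0.2310

The Yule-Walker equations for an AR(p) process read, in matrix form,
  Gamma_p phi = r_p,   with   (Gamma_p)_{ij} = gamma(|i - j|),
                       (r_p)_i = gamma(i),   i,j = 1..p.
Substitute the sample gammas (Toeplitz matrix and right-hand side of size 3):
  Gamma_p = [[2.2642, -1.4479, 1.5401], [-1.4479, 2.2642, -1.4479], [1.5401, -1.4479, 2.2642]]
  r_p     = [-1.4479, 1.5401, -1.4414]
Written out (R1..R3):
  (R1) 2.2642 phi_1 - 1.4479 phi_2 + 1.5401 phi_3 = -1.4479
  (R2) -1.4479 phi_1 + 2.2642 phi_2 - 1.4479 phi_3 = 1.5401
  (R3) 1.5401 phi_1 - 1.4479 phi_2 + 2.2642 phi_3 = -1.4414
Gaussian elimination:
  R2 <- R2 - (-1.4479/2.2642) R1 = R2 - (-0.639475) R1:  1.338304 phi_2 - 0.463044 phi_3 = 0.614204
  R3 <- R3 - (1.5401/2.2642) R1 = R3 - (0.680196) R1:  -0.463044 phi_2 + 1.21663 phi_3 = -0.456544
  R3 <- R3 - (-0.463044/1.338304) R2 = R3 - (-0.345993) R2:  1.05642 phi_3 = -0.244034
Back-substitution:
  phi_hat_3 = -0.244034 / 1.05642 = -0.231001
  phi_hat_2 = (0.614204 - (-0.463044)(-0.231001)) / 1.338304 = 0.379017
  phi_hat_1 = (-1.4479 - (-1.4479)(0.379017) - (1.5401)(-0.231001)) / 2.2642 = -0.239977
So phi_hat = [-0.2400, 0.3790, -0.2310].
Therefore phi_hat_3 = -0.2310.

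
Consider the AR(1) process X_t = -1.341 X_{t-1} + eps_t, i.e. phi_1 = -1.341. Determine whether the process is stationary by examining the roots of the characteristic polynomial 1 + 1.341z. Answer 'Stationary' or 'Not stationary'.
\text{Not stationary}

The AR(p) characteristic polynomial is P(z) = 1 + 1.341z.
Stationarity requires all roots to lie outside the unit circle, i.e. |z| > 1 for every root.
This is linear in z: 1 + (1.341) z = 0  =>  z = -1/(1.341) = -0.745712,  |z| = 0.745712.
Moduli of all roots: 0.7457.
All moduli strictly greater than 1? No.
Verdict: Not stationary.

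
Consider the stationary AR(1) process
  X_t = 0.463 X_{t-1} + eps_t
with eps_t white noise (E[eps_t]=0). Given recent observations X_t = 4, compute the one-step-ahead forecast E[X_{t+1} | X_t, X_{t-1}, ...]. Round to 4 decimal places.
E[X_{t+1} \mid \mathcal F_t] = 1.8520

For an AR(p) model X_t = c + sum_i phi_i X_{t-i} + eps_t, the
one-step-ahead conditional mean is
  E[X_{t+1} | X_t, ...] = c + sum_i phi_i X_{t+1-i}.
Substitute known values:
  E[X_{t+1} | ...] = (0.463) * (4)
                   = 1.8520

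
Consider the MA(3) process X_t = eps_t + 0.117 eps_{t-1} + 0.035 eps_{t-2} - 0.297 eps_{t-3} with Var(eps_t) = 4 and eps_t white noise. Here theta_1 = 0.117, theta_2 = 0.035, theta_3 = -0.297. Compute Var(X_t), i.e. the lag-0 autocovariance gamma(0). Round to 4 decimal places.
\gamma(0) = 4.4125

For an MA(q) process X_t = eps_t + sum_i theta_i eps_{t-i} with
Var(eps_t) = sigma^2, the variance is
  gamma(0) = sigma^2 * (1 + sum_i theta_i^2).
  sum_i theta_i^2 = (0.117)^2 + (0.035)^2 + (-0.297)^2 = 0.013689 + 0.001225 + 0.088209 = 0.103123.
  gamma(0) = 4 * (1 + 0.103123) = 4 * 1.103123 = 4.412492, which rounds to 4.4125.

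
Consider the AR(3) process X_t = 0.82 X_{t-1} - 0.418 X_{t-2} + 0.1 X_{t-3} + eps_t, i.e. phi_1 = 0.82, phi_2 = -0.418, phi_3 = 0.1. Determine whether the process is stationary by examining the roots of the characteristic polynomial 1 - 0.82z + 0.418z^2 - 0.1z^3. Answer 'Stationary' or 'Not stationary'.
\text{Stationary}

The AR(p) characteristic polynomial is P(z) = 1 - 0.82z + 0.418z^2 - 0.1z^3.
Stationarity requires all roots to lie outside the unit circle, i.e. |z| > 1 for every root.
Degree 3: look for a simple real root z0 first, then factor out (1 - z/z0) and solve the remaining quadratic.
Testing z0 = 2.5: P(2.5) = 1 + (-0.82)(2.5) + (0.418)(2.5)^2 + (-0.1)(2.5)^3
  = 1 + (-2.05) + (2.6125) + (-1.5625) = 0.  So z_0 = 2.5 is a root, |z_0| = 2.5.
Divide out the factor (1 - 0.4 z) = (1 - z/z0) (since 1/z0 = 0.4):
  P(z) = (1 - 0.4 z)(1 + (-0.42) z + (0.25) z^2)
  [check: z-coef -0.42 - (0.4) = -0.82; z^2-coef 0.25 - (0.4)(-0.42) = 0.418; z^3-coef -(0.4)(0.25) = -0.1.]
Remaining roots from the quadratic factor 1 + (-0.42) z + (0.25) z^2:
  Set 1 + (-0.42) z + (0.25) z^2 = 0, i.e. a z^2 + b z + c = 0 with a = 0.25, b = -0.42, c = 1.
  Discriminant D = b^2 - 4ac = (-0.42)^2 - 4*(0.25)*1 = 0.1764 - (1) = -0.8236.
  D < 0, so the roots are the complex-conjugate pair z = (-b +/- i sqrt(-D)) / (2a) = 0.84 +/- 1.815i.
  For a conjugate pair |z|^2 = z * conj(z) = (product of roots) = c/a = 1/(0.25) = 4, so |z| = sqrt(4) = 2 for both roots.
Moduli of all roots: 2.5000, 2.0000, 2.0000.
All moduli strictly greater than 1? Yes.
Verdict: Stationary.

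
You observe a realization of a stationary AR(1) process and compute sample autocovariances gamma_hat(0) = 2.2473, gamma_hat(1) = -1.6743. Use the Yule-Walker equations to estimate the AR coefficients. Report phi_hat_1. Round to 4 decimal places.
\hat\phi_{1} = -0.7450

The Yule-Walker equations for an AR(p) process read, in matrix form,
  Gamma_p phi = r_p,   with   (Gamma_p)_{ij} = gamma(|i - j|),
                       (r_p)_i = gamma(i),   i,j = 1..p.
Substitute the sample gammas (Toeplitz matrix and right-hand side of size 1):
  Gamma_p = [[2.2473]]
  r_p     = [-1.6743]
With p = 1 this is the single equation gamma(0) phi_1 = gamma(1):
  phi_hat_1 = gamma(1) / gamma(0) = -1.6743 / 2.2473 = -0.7450.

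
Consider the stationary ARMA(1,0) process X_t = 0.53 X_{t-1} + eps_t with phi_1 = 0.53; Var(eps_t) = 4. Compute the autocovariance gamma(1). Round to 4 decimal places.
\gamma(1) = 2.9481

Multiply the model equation by X_{t-k} and take expectations. With theta_0 = psi_0 = 1 and psi_j the MA(infinity) weights, this gives
  gamma(k) - sum_i phi_i gamma(k-i) = c_k,
  c_k = sigma^2 * sum_{j=k..q} theta_j psi_{j-k}   (c_k = 0 for k > q),
using gamma(-m) = gamma(m).
Pure AR (q = 0): c_0 = sigma^2 = 4, c_k = 0 for k >= 1.
Equations for k = 0 and k = 1 (AR order 1):
  gamma(0) = phi_1 gamma(1) + c_0
  gamma(1) = phi_1 gamma(0) + c_1
Substituting the second into the first: gamma(0) (1 - phi_1^2) = c_0 + phi_1 c_1, so
  gamma(0) = c_0 / (1 - phi_1^2) = 4 / (1 - (0.53)^2) = 4 / 0.7191 = 5.562509.
  gamma(1) = phi_1 gamma(0) = (0.53)(5.562509) = 2.94813.
Therefore gamma(1) = 2.9481 (to 4 decimal places).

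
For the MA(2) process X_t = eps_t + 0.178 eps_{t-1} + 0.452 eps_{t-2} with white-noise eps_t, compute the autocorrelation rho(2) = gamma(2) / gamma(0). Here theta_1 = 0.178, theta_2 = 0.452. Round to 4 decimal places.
\rho(2) = 0.3657

For an MA(q) process with theta_0 = 1, the autocovariance is
  gamma(k) = sigma^2 * sum_{i=0..q-k} theta_i * theta_{i+k},
and rho(k) = gamma(k) / gamma(0). Sigma^2 cancels.
  numerator   = (1)*(0.452) = 0.452.
  denominator = (1)^2 + (0.178)^2 + (0.452)^2 = 1.235988.
  rho(2) = 0.452 / 1.235988 = 0.3657.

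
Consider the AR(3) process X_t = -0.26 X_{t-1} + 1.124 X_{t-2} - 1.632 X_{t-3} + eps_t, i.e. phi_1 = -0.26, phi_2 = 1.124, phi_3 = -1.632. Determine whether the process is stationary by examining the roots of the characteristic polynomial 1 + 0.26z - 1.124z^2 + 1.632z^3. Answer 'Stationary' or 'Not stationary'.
\text{Not stationary}

The AR(p) characteristic polynomial is P(z) = 1 + 0.26z - 1.124z^2 + 1.632z^3.
Stationarity requires all roots to lie outside the unit circle, i.e. |z| > 1 for every root.
Degree 3: look for a simple real root z0 first, then factor out (1 - z/z0) and solve the remaining quadratic.
Testing z0 = -0.625: P(-0.625) = 1 + (0.26)(-0.625) + (-1.124)(-0.625)^2 + (1.632)(-0.625)^3
  = 1 + (-0.1625) + (-0.439063) + (-0.398438) = 0.  So z_0 = -0.625 is a root, |z_0| = 0.625.
Divide out the factor (1 + 1.6 z) = (1 - z/z0) (since 1/z0 = -1.6):
  P(z) = (1 + 1.6 z)(1 + (-1.34) z + (1.02) z^2)
  [check: z-coef -1.34 - (-1.6) = 0.26; z^2-coef 1.02 - (-1.6)(-1.34) = -1.124; z^3-coef -(-1.6)(1.02) = 1.632.]
Remaining roots from the quadratic factor 1 + (-1.34) z + (1.02) z^2:
  Set 1 + (-1.34) z + (1.02) z^2 = 0, i.e. a z^2 + b z + c = 0 with a = 1.02, b = -1.34, c = 1.
  Discriminant D = b^2 - 4ac = (-1.34)^2 - 4*(1.02)*1 = 1.7956 - (4.08) = -2.2844.
  D < 0, so the roots are the complex-conjugate pair z = (-b +/- i sqrt(-D)) / (2a) = 0.6569 +/- 0.7409i.
  For a conjugate pair |z|^2 = z * conj(z) = (product of roots) = c/a = 1/(1.02) = 0.980392, so |z| = sqrt(0.980392) = 0.9901 for both roots.
Moduli of all roots: 0.6250, 0.9901, 0.9901.
All moduli strictly greater than 1? No.
Verdict: Not stationary.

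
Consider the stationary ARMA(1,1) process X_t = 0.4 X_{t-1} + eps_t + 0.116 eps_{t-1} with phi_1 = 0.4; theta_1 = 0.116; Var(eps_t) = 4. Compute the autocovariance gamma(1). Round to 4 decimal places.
\gamma(1) = 2.5712

Multiply the model equation by X_{t-k} and take expectations. With theta_0 = psi_0 = 1 and psi_j the MA(infinity) weights, this gives
  gamma(k) - sum_i phi_i gamma(k-i) = c_k,
  c_k = sigma^2 * sum_{j=k..q} theta_j psi_{j-k}   (c_k = 0 for k > q),
using gamma(-m) = gamma(m).
psi-weights needed (psi_j = theta_j + sum_i phi_i psi_{j-i}):
  psi_1 = theta_1 + phi_1 = 0.116 + (0.4) = 0.516
Right-hand sides:
  c_0 = sigma^2 (1 + theta_1 psi_1) = 4 * (1 + (0.116)(0.516)) = 4 * 1.059856 = 4.239424
  c_1 = sigma^2 theta_1 = 4 * (0.116) = 0.464
  c_2 = 0
Equations for k = 0 and k = 1 (AR order 1):
  gamma(0) = phi_1 gamma(1) + c_0
  gamma(1) = phi_1 gamma(0) + c_1
Substituting the second into the first: gamma(0) (1 - phi_1^2) = c_0 + phi_1 c_1, so
  gamma(0) = (c_0 + phi_1 c_1) / (1 - phi_1^2) = (4.239424 + (0.4)(0.464)) / (1 - (0.4)^2) = 4.425024 / 0.84 = 5.267886.
  gamma(1) = phi_1 gamma(0) + c_1 = (0.4)(5.267886) + (0.464) = 2.571154.
Therefore gamma(1) = 2.5712 (to 4 decimal places).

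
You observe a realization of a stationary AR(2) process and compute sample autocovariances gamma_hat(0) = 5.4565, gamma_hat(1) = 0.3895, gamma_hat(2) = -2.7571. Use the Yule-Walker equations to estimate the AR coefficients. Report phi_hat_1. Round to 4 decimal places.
\hat\phi_{1} = 0.1080

The Yule-Walker equations for an AR(p) process read, in matrix form,
  Gamma_p phi = r_p,   with   (Gamma_p)_{ij} = gamma(|i - j|),
                       (r_p)_i = gamma(i),   i,j = 1..p.
Substitute the sample gammas (Toeplitz matrix and right-hand side of size 2):
  Gamma_p = [[5.4565, 0.3895], [0.3895, 5.4565]]
  r_p     = [0.3895, -2.7571]
Written out:
  5.4565 phi_1 + 0.3895 phi_2 = 0.3895
  0.3895 phi_1 + 5.4565 phi_2 = -2.7571
Solve by Cramer's rule:
  det = gamma(0)^2 - gamma(1)^2 = (5.4565)^2 - (0.3895)^2 = 29.77339225 - 0.15171025 = 29.621682
  phi_hat_1 = [gamma(1) gamma(0) - gamma(1) gamma(2)] / det = [(0.3895)(5.4565) - (0.3895)(-2.7571)] / 29.621682 = 3.1991972 / 29.621682 = 0.108
  phi_hat_2 = [gamma(0) gamma(2) - gamma(1)^2] / det = [(5.4565)(-2.7571) - (0.3895)^2] / 29.621682 = -15.1958264 / 29.621682 = -0.513
So phi_hat = [0.1080, -0.5130].
Therefore phi_hat_1 = 0.1080.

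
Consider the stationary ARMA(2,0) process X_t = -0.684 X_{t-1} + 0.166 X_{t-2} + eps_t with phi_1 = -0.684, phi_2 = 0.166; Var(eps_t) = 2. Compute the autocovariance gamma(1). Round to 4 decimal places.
\gamma(1) = -5.1526

Multiply the model equation by X_{t-k} and take expectations. With theta_0 = psi_0 = 1 and psi_j the MA(infinity) weights, this gives
  gamma(k) - sum_i phi_i gamma(k-i) = c_k,
  c_k = sigma^2 * sum_{j=k..q} theta_j psi_{j-k}   (c_k = 0 for k > q),
using gamma(-m) = gamma(m).
Pure AR (q = 0): c_0 = sigma^2 = 2, c_k = 0 for k >= 1.
Equations for k = 0, 1, 2 (AR order 2, c_2 = 0):
  (E0) gamma(0) = phi_1 gamma(1) + phi_2 gamma(2) + c_0
  (E1) gamma(1) = phi_1 gamma(0) + phi_2 gamma(1) + c_1
  (E2) gamma(2) = phi_1 gamma(1) + phi_2 gamma(0)
From (E1): gamma(1) = A gamma(0) + B with
  A = phi_1 / (1 - phi_2) = -0.684 / 0.834 = -0.820144,   B = c_1 / (1 - phi_2) = 0 / 0.834 = 0.
Insert (E2) into (E0): gamma(0) (1 - phi_2^2) = phi_1 (1 + phi_2) gamma(1) + c_0.
  phi_1 (1 + phi_2) = (-0.684)(1.166) = -0.797544,   1 - phi_2^2 = 0.972444.
Replace gamma(1) by A gamma(0) + B and collect gamma(0):
  gamma(0) [0.972444 - (-0.797544)(-0.820144)] = c_0 = 2
  gamma(0) * 0.318343 = 2
  gamma(0) = 2 / 0.318343 = 6.282528.
  gamma(1) = A gamma(0) = (-0.820144)(6.282528) = -5.152577.
Therefore gamma(1) = -5.1526 (to 4 decimal places).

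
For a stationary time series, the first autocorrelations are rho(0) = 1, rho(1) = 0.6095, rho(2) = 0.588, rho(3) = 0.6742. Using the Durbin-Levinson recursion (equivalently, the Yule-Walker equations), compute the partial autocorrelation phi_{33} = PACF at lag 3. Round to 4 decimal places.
\phi_{33} = 0.4140

The PACF at lag k is phi_{kk}, the last component of the solution
to the Yule-Walker system G_k phi = r_k where
  (G_k)_{ij} = rho(|i - j|), (r_k)_i = rho(i), i,j = 1..k.
Equivalently, Durbin-Levinson gives phi_{kk} iteratively:
  phi_{11} = rho(1)
  phi_{kk} = [rho(k) - sum_{j=1..k-1} phi_{k-1,j} rho(k-j)]
            / [1 - sum_{j=1..k-1} phi_{k-1,j} rho(j)],
  phi_{k,j} = phi_{k-1,j} - phi_{kk} phi_{k-1,k-j},  j = 1..k-1.
Step k = 1:
  phi_11 = rho(1) = 0.6095.
Step k = 2:
  phi_22 = [rho(2) - phi_11 rho(1)] / [1 - phi_11 rho(1)] = [0.588 - (0.6095)(0.6095)] / [1 - (0.6095)(0.6095)]
         = 0.21650975 / 0.62850975 = 0.344481.
  Update: phi_21 = phi_11 - phi_22 phi_11 = 0.6095 - (0.344481)(0.6095) = 0.399539.
Step k = 3:
  phi_33 = [rho(3) - phi_21 rho(2) - phi_22 rho(1)] / [1 - phi_21 rho(1) - phi_22 rho(2)]
    numerator   = 0.6742 - (0.399539)(0.588) - (0.344481)(0.6095) = 0.22930997
    denominator = 1 - (0.399539)(0.6095) - (0.344481)(0.588) = 0.55392623
  phi_33 = 0.22930997 / 0.55392623 = 0.414.
Therefore phi_{33} = 0.4140.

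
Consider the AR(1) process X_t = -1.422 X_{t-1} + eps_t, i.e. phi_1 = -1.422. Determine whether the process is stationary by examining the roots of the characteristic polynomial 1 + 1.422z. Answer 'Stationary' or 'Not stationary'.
\text{Not stationary}

The AR(p) characteristic polynomial is P(z) = 1 + 1.422z.
Stationarity requires all roots to lie outside the unit circle, i.e. |z| > 1 for every root.
This is linear in z: 1 + (1.422) z = 0  =>  z = -1/(1.422) = -0.703235,  |z| = 0.703235.
Moduli of all roots: 0.7032.
All moduli strictly greater than 1? No.
Verdict: Not stationary.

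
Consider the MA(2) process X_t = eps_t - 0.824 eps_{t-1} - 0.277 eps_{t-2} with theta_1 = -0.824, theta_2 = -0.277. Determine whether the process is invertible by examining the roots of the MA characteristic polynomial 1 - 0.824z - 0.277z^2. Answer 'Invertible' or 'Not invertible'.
\text{Not invertible}

The MA(q) characteristic polynomial is P(z) = 1 - 0.824z - 0.277z^2.
Invertibility requires all roots to lie outside the unit circle, i.e. |z| > 1 for every root.
Set 1 + (-0.824) z + (-0.277) z^2 = 0, i.e. a z^2 + b z + c = 0 with a = -0.277, b = -0.824, c = 1.
Discriminant D = b^2 - 4ac = (-0.824)^2 - 4*(-0.277)*1 = 0.678976 - (-1.108) = 1.786976.
D >= 0, so the roots are real: z = (-b +/- sqrt(D)) / (2a) = (0.824 +/- 1.336778) / (-0.554).
  z_1 = (0.824 + 1.336778) / (-0.554) = -3.9003,   |z_1| = 3.9003.
  z_2 = (0.824 - 1.336778) / (-0.554) = 0.9256,   |z_2| = 0.9256.
Moduli of all roots: 3.9003, 0.9256.
All moduli strictly greater than 1? No.
Verdict: Not invertible.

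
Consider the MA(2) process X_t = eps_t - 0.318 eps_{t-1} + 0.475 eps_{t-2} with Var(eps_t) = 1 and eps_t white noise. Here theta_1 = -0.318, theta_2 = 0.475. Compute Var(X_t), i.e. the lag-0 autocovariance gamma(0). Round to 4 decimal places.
\gamma(0) = 1.3267

For an MA(q) process X_t = eps_t + sum_i theta_i eps_{t-i} with
Var(eps_t) = sigma^2, the variance is
  gamma(0) = sigma^2 * (1 + sum_i theta_i^2).
  sum_i theta_i^2 = (-0.318)^2 + (0.475)^2 = 0.101124 + 0.225625 = 0.326749.
  gamma(0) = 1 * (1 + 0.326749) = 1 * 1.326749 = 1.326749, which rounds to 1.3267.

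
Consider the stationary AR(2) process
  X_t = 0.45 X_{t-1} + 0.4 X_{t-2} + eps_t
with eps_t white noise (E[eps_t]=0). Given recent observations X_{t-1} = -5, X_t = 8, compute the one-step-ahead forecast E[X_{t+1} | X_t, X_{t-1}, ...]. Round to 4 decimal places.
E[X_{t+1} \mid \mathcal F_t] = 1.6000

For an AR(p) model X_t = c + sum_i phi_i X_{t-i} + eps_t, the
one-step-ahead conditional mean is
  E[X_{t+1} | X_t, ...] = c + sum_i phi_i X_{t+1-i}.
Substitute known values:
  E[X_{t+1} | ...] = (0.45) * (8) + (0.4) * (-5)
                   = 1.6000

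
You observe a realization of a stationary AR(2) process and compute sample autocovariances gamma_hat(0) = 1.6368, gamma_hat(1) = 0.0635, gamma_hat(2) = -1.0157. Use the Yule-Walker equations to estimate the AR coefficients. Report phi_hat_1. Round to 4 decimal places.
\hat\phi_{1} = 0.0630

The Yule-Walker equations for an AR(p) process read, in matrix form,
  Gamma_p phi = r_p,   with   (Gamma_p)_{ij} = gamma(|i - j|),
                       (r_p)_i = gamma(i),   i,j = 1..p.
Substitute the sample gammas (Toeplitz matrix and right-hand side of size 2):
  Gamma_p = [[1.6368, 0.0635], [0.0635, 1.6368]]
  r_p     = [0.0635, -1.0157]
Written out:
  1.6368 phi_1 + 0.0635 phi_2 = 0.0635
  0.0635 phi_1 + 1.6368 phi_2 = -1.0157
Solve by Cramer's rule:
  det = gamma(0)^2 - gamma(1)^2 = (1.6368)^2 - (0.0635)^2 = 2.67911424 - 0.00403225 = 2.67508199
  phi_hat_1 = [gamma(1) gamma(0) - gamma(1) gamma(2)] / det = [(0.0635)(1.6368) - (0.0635)(-1.0157)] / 2.67508199 = 0.16843375 / 2.67508199 = 0.063
  phi_hat_2 = [gamma(0) gamma(2) - gamma(1)^2] / det = [(1.6368)(-1.0157) - (0.0635)^2] / 2.67508199 = -1.66653001 / 2.67508199 = -0.623
So phi_hat = [0.0630, -0.6230].
Therefore phi_hat_1 = 0.0630.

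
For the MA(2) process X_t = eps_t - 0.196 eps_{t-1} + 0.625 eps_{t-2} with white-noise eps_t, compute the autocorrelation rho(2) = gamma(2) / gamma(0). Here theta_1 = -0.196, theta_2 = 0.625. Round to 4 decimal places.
\rho(2) = 0.4374

For an MA(q) process with theta_0 = 1, the autocovariance is
  gamma(k) = sigma^2 * sum_{i=0..q-k} theta_i * theta_{i+k},
and rho(k) = gamma(k) / gamma(0). Sigma^2 cancels.
  numerator   = (1)*(0.625) = 0.625.
  denominator = (1)^2 + (-0.196)^2 + (0.625)^2 = 1.429041.
  rho(2) = 0.625 / 1.429041 = 0.4374.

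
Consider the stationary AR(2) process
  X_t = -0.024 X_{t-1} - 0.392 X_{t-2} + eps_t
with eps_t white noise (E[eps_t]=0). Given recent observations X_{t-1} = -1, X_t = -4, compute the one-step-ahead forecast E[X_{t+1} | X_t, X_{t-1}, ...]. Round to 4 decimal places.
E[X_{t+1} \mid \mathcal F_t] = 0.4880

For an AR(p) model X_t = c + sum_i phi_i X_{t-i} + eps_t, the
one-step-ahead conditional mean is
  E[X_{t+1} | X_t, ...] = c + sum_i phi_i X_{t+1-i}.
Substitute known values:
  E[X_{t+1} | ...] = (-0.024) * (-4) + (-0.392) * (-1)
                   = 0.4880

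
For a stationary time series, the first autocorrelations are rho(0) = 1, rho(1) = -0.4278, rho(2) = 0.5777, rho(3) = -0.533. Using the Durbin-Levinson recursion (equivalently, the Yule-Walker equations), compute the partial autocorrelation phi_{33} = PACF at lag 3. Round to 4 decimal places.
\phi_{33} = -0.3171

The PACF at lag k is phi_{kk}, the last component of the solution
to the Yule-Walker system G_k phi = r_k where
  (G_k)_{ij} = rho(|i - j|), (r_k)_i = rho(i), i,j = 1..k.
Equivalently, Durbin-Levinson gives phi_{kk} iteratively:
  phi_{11} = rho(1)
  phi_{kk} = [rho(k) - sum_{j=1..k-1} phi_{k-1,j} rho(k-j)]
            / [1 - sum_{j=1..k-1} phi_{k-1,j} rho(j)],
  phi_{k,j} = phi_{k-1,j} - phi_{kk} phi_{k-1,k-j},  j = 1..k-1.
Step k = 1:
  phi_11 = rho(1) = -0.4278.
Step k = 2:
  phi_22 = [rho(2) - phi_11 rho(1)] / [1 - phi_11 rho(1)] = [0.5777 - (-0.4278)(-0.4278)] / [1 - (-0.4278)(-0.4278)]
         = 0.39468716 / 0.81698716 = 0.483101.
  Update: phi_21 = phi_11 - phi_22 phi_11 = -0.4278 - (0.483101)(-0.4278) = -0.221129.
Step k = 3:
  phi_33 = [rho(3) - phi_21 rho(2) - phi_22 rho(1)] / [1 - phi_21 rho(1) - phi_22 rho(2)]
    numerator   = -0.533 - (-0.221129)(0.5777) - (0.483101)(-0.4278) = -0.19858298
    denominator = 1 - (-0.221129)(-0.4278) - (0.483101)(0.5777) = 0.62631347
  phi_33 = -0.19858298 / 0.62631347 = -0.3171.
Therefore phi_{33} = -0.3171.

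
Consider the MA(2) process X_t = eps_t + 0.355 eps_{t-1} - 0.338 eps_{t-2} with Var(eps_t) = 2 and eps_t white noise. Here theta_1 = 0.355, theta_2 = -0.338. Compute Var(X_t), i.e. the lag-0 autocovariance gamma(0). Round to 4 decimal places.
\gamma(0) = 2.4805

For an MA(q) process X_t = eps_t + sum_i theta_i eps_{t-i} with
Var(eps_t) = sigma^2, the variance is
  gamma(0) = sigma^2 * (1 + sum_i theta_i^2).
  sum_i theta_i^2 = (0.355)^2 + (-0.338)^2 = 0.126025 + 0.114244 = 0.240269.
  gamma(0) = 2 * (1 + 0.240269) = 2 * 1.240269 = 2.480538, which rounds to 2.4805.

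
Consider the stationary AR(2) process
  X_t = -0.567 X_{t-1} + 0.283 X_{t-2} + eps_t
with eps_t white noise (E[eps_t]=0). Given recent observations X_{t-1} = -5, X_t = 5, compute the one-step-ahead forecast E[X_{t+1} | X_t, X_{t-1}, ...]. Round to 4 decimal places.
E[X_{t+1} \mid \mathcal F_t] = -4.2500

For an AR(p) model X_t = c + sum_i phi_i X_{t-i} + eps_t, the
one-step-ahead conditional mean is
  E[X_{t+1} | X_t, ...] = c + sum_i phi_i X_{t+1-i}.
Substitute known values:
  E[X_{t+1} | ...] = (-0.567) * (5) + (0.283) * (-5)
                   = -4.2500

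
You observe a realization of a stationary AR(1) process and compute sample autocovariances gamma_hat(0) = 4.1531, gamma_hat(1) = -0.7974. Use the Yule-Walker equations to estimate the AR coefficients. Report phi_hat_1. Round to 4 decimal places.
\hat\phi_{1} = -0.1920

The Yule-Walker equations for an AR(p) process read, in matrix form,
  Gamma_p phi = r_p,   with   (Gamma_p)_{ij} = gamma(|i - j|),
                       (r_p)_i = gamma(i),   i,j = 1..p.
Substitute the sample gammas (Toeplitz matrix and right-hand side of size 1):
  Gamma_p = [[4.1531]]
  r_p     = [-0.7974]
With p = 1 this is the single equation gamma(0) phi_1 = gamma(1):
  phi_hat_1 = gamma(1) / gamma(0) = -0.7974 / 4.1531 = -0.1920.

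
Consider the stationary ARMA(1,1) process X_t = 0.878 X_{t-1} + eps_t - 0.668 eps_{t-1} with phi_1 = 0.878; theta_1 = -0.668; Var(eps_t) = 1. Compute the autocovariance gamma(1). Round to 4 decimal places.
\gamma(1) = 0.3790

Multiply the model equation by X_{t-k} and take expectations. With theta_0 = psi_0 = 1 and psi_j the MA(infinity) weights, this gives
  gamma(k) - sum_i phi_i gamma(k-i) = c_k,
  c_k = sigma^2 * sum_{j=k..q} theta_j psi_{j-k}   (c_k = 0 for k > q),
using gamma(-m) = gamma(m).
psi-weights needed (psi_j = theta_j + sum_i phi_i psi_{j-i}):
  psi_1 = theta_1 + phi_1 = -0.668 + (0.878) = 0.21
Right-hand sides:
  c_0 = sigma^2 (1 + theta_1 psi_1) = 1 * (1 + (-0.668)(0.21)) = 1 * 0.85972 = 0.85972
  c_1 = sigma^2 theta_1 = 1 * (-0.668) = -0.668
  c_2 = 0
Equations for k = 0 and k = 1 (AR order 1):
  gamma(0) = phi_1 gamma(1) + c_0
  gamma(1) = phi_1 gamma(0) + c_1
Substituting the second into the first: gamma(0) (1 - phi_1^2) = c_0 + phi_1 c_1, so
  gamma(0) = (c_0 + phi_1 c_1) / (1 - phi_1^2) = (0.85972 + (0.878)(-0.668)) / (1 - (0.878)^2) = 0.273216 / 0.229116 = 1.192479.
  gamma(1) = phi_1 gamma(0) + c_1 = (0.878)(1.192479) + (-0.668) = 0.378996.
Therefore gamma(1) = 0.3790 (to 4 decimal places).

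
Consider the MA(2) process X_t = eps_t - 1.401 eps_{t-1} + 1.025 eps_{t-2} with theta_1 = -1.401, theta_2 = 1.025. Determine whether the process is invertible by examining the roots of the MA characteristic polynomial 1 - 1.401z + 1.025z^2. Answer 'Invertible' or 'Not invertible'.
\text{Not invertible}

The MA(q) characteristic polynomial is P(z) = 1 - 1.401z + 1.025z^2.
Invertibility requires all roots to lie outside the unit circle, i.e. |z| > 1 for every root.
Set 1 + (-1.401) z + (1.025) z^2 = 0, i.e. a z^2 + b z + c = 0 with a = 1.025, b = -1.401, c = 1.
Discriminant D = b^2 - 4ac = (-1.401)^2 - 4*(1.025)*1 = 1.962801 - (4.1) = -2.137199.
D < 0, so the roots are the complex-conjugate pair z = (-b +/- i sqrt(-D)) / (2a) = 0.6834 +/- 0.7131i.
For a conjugate pair |z|^2 = z * conj(z) = (product of roots) = c/a = 1/(1.025) = 0.97561, so |z| = sqrt(0.97561) = 0.9877 for both roots.
Moduli of all roots: 0.9877, 0.9877.
All moduli strictly greater than 1? No.
Verdict: Not invertible.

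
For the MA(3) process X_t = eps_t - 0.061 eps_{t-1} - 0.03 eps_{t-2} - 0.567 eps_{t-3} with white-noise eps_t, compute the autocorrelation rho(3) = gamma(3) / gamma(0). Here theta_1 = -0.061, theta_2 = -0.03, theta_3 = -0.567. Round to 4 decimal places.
\rho(3) = -0.4276

For an MA(q) process with theta_0 = 1, the autocovariance is
  gamma(k) = sigma^2 * sum_{i=0..q-k} theta_i * theta_{i+k},
and rho(k) = gamma(k) / gamma(0). Sigma^2 cancels.
  numerator   = (1)*(-0.567) = -0.567.
  denominator = (1)^2 + (-0.061)^2 + (-0.03)^2 + (-0.567)^2 = 1.32611.
  rho(3) = -0.567 / 1.32611 = -0.4276.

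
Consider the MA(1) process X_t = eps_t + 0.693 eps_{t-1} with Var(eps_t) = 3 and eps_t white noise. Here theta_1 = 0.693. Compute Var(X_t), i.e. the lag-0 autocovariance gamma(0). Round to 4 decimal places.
\gamma(0) = 4.4407

For an MA(q) process X_t = eps_t + sum_i theta_i eps_{t-i} with
Var(eps_t) = sigma^2, the variance is
  gamma(0) = sigma^2 * (1 + sum_i theta_i^2).
  sum_i theta_i^2 = (0.693)^2 = 0.480249.
  gamma(0) = 3 * (1 + 0.480249) = 3 * 1.480249 = 4.440747, which rounds to 4.4407.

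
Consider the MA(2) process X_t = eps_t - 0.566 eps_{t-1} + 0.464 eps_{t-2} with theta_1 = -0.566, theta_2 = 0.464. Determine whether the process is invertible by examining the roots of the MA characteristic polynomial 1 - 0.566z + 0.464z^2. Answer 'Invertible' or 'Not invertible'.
\text{Invertible}

The MA(q) characteristic polynomial is P(z) = 1 - 0.566z + 0.464z^2.
Invertibility requires all roots to lie outside the unit circle, i.e. |z| > 1 for every root.
Set 1 + (-0.566) z + (0.464) z^2 = 0, i.e. a z^2 + b z + c = 0 with a = 0.464, b = -0.566, c = 1.
Discriminant D = b^2 - 4ac = (-0.566)^2 - 4*(0.464)*1 = 0.320356 - (1.856) = -1.535644.
D < 0, so the roots are the complex-conjugate pair z = (-b +/- i sqrt(-D)) / (2a) = 0.6099 +/- 1.3354i.
For a conjugate pair |z|^2 = z * conj(z) = (product of roots) = c/a = 1/(0.464) = 2.155172, so |z| = sqrt(2.155172) = 1.4681 for both roots.
Moduli of all roots: 1.4681, 1.4681.
All moduli strictly greater than 1? Yes.
Verdict: Invertible.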